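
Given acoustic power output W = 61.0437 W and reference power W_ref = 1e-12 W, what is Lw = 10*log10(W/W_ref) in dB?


W / W_ref = 61.0437 / 1e-12 = 6.10437e+13
Lw = 10 * log10(6.10437e+13) = 137.86 dB


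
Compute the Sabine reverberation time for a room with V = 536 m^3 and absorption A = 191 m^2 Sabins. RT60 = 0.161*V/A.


RT60 = 0.161 * 536 / 191 = 0.45181 s


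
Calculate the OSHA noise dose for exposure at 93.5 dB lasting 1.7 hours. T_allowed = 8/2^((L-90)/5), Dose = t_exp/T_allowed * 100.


T_allowed = 8 / 2^((93.5 - 90)/5) = 4.92458 hr
Dose = 1.7 / 4.92458 * 100 = 34.521 %


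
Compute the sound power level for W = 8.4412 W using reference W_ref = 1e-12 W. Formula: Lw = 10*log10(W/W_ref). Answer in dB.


W / W_ref = 8.4412 / 1e-12 = 8.4412e+12
Lw = 10 * log10(8.4412e+12) = 129.26 dB


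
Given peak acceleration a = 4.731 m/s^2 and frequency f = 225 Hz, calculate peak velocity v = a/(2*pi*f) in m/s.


omega = 2*pi*f = 2*pi*225 = 1413.72 rad/s
v = a / omega = 4.731 / 1413.72 = 0.0033465 m/s


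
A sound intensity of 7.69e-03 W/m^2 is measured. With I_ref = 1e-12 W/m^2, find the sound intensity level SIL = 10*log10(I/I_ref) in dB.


I / I_ref = 7.69e-03 / 1e-12 = 7.69e+09
SIL = 10 * log10(7.69e+09) = 98.859 dB


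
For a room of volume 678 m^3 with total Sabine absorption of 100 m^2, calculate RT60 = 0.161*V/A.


RT60 = 0.161 * 678 / 100 = 1.0916 s


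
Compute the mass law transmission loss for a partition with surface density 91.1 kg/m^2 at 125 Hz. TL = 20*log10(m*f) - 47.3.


m * f = 91.1 * 125 = 11387.5
20*log10(11387.5) = 81.1286 dB
TL = 81.1286 - 47.3 = 33.829 dB


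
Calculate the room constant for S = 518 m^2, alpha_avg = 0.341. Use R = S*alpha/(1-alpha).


R = 518 * 0.341 / (1 - 0.341) = 268.04 m^2


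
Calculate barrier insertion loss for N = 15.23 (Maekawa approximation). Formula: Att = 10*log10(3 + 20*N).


3 + 20*N = 3 + 20*15.23 = 307.6
Att = 10*log10(307.6) = 24.88 dB


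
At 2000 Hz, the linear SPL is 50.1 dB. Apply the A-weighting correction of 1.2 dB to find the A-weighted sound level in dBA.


A-weighting table: 2000 Hz -> 1.2 dB correction
SPL_A = SPL + correction = 50.1 + (1.2) = 51.3 dBA


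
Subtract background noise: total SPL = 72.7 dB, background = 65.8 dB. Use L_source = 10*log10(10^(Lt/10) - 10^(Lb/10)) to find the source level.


10^(72.7/10) = 1.86209e+07
10^(65.8/10) = 3.80189e+06
Difference = 1.86209e+07 - 3.80189e+06 = 1.4819e+07
L_source = 10*log10(1.4819e+07) = 71.708 dB


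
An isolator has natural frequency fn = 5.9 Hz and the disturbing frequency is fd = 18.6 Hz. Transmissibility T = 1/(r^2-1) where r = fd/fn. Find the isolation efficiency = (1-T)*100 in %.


r = 18.6 / 5.9 = 3.15254
r^2 - 1 = 3.15254^2 - 1 = 8.93851
T = 1/8.93851 = 0.111875
Efficiency = (1 - 0.111875)*100 = 88.812 %


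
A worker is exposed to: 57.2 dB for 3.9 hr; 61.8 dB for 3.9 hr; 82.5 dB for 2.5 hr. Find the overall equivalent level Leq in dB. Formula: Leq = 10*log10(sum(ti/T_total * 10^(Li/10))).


T_total = 3.9 + 3.9 + 2.5 = 10.3 hr
(3.9/10.3) * 10^(57.2/10) = 198714
(3.9/10.3) * 10^(61.8/10) = 573096
(2.5/10.3) * 10^(82.5/10) = 4.31621e+07
Sum = 198714 + 573096 + 4.31621e+07 = 4.39339e+07
Leq = 10*log10(4.39339e+07) = 76.428 dB


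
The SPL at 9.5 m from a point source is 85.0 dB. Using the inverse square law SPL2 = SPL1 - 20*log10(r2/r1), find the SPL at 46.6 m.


r2/r1 = 46.6/9.5 = 4.90526
Correction = 20*log10(4.90526) = 13.8132 dB
SPL2 = 85.0 - 13.8132 = 71.187 dB


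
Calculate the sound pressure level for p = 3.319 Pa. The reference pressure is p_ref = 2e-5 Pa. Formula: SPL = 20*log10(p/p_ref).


p / p_ref = 3.319 / 2e-5 = 165950
SPL = 20 * log10(165950) = 104.4 dB


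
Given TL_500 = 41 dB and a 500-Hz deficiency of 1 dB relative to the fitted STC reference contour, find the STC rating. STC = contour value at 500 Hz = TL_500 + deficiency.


By ASTM E413, STC = value of the fitted reference contour at 500 Hz.
Contour value at 500 Hz = TL_500 + deficiency = 41 + 1 = 42
STC = 42


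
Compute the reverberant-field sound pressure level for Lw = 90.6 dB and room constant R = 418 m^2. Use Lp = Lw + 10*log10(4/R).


4/R = 4/418 = 0.00956938
Lp = 90.6 + 10*log10(0.00956938) = 70.409 dB


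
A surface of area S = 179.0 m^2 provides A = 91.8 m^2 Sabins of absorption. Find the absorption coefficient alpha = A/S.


Absorption coefficient = absorbed power / incident power
alpha = A / S = 91.8 / 179.0 = 0.51285


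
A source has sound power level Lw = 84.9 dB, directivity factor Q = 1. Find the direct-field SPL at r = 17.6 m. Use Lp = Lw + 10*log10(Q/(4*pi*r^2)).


4*pi*r^2 = 4*pi*17.6^2 = 3892.56 m^2
Q / (4*pi*r^2) = 1 / 3892.56 = 0.0002569
Lp = 84.9 + 10*log10(0.0002569) = 48.998 dB


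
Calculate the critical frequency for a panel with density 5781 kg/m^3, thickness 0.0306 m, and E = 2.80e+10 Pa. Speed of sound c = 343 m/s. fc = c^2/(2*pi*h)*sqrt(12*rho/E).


12*rho/E = 12*5781/2.80e+10 = 2.47757e-06
sqrt(12*rho/E) = sqrt(2.47757e-06) = 0.00157403
c^2/(2*pi*h) = 343^2/(2*pi*0.0306) = 611909
fc = 611909 * 0.00157403 = 963.16 Hz


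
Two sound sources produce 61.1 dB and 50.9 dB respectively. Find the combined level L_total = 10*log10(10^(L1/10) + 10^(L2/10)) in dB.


10^(61.1/10) = 1.28825e+06
10^(50.9/10) = 123027
Sum = 1.28825e+06 + 123027 = 1.41128e+06
L_total = 10*log10(1.41128e+06) = 61.496 dB


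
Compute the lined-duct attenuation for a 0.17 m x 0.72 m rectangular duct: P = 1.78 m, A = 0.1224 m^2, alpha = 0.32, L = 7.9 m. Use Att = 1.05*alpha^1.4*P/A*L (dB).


alpha^1.4 = 0.32^1.4 = 0.202866
Attenuation rate = 1.05 * alpha^1.4 * P / A
= 1.05 * 0.202866 * 1.78 / 0.1224 = 3.09768 dB/m
Total Att = 3.09768 * 7.9 = 24.472 dB


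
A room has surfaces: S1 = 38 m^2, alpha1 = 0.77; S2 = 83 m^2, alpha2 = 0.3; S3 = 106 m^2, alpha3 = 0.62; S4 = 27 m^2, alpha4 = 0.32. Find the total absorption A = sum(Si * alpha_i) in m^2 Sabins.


38 * 0.77 = 29.26
83 * 0.3 = 24.9
106 * 0.62 = 65.72
27 * 0.32 = 8.64
A_total = 29.26 + 24.9 + 65.72 + 8.64 = 128.52 m^2


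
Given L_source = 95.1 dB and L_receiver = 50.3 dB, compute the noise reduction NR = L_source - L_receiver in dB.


NR = L_source - L_receiver (difference between source and receiving room levels)
NR = 95.1 - 50.3 = 44.8 dB


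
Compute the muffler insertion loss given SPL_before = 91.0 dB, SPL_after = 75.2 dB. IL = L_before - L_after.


Insertion loss = SPL without muffler - SPL with muffler
IL = 91.0 - 75.2 = 15.8 dB


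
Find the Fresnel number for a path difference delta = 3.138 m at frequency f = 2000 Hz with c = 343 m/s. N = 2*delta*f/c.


N = 2*delta*f/c = 2*delta/lambda, where lambda = c/f
lambda = 343 / 2000 = 0.1715 m
N = 2 * 3.138 / 0.1715 = 36.595


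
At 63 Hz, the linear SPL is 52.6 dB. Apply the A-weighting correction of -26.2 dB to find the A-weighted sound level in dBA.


A-weighting table: 63 Hz -> -26.2 dB correction
SPL_A = SPL + correction = 52.6 + (-26.2) = 26.4 dBA


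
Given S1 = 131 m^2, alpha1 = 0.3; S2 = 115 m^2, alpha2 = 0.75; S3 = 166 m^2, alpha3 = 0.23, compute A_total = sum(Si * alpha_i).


131 * 0.3 = 39.3
115 * 0.75 = 86.25
166 * 0.23 = 38.18
A_total = 39.3 + 86.25 + 38.18 = 163.73 m^2


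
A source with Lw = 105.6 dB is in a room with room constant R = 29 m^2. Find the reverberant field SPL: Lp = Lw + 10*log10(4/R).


4/R = 4/29 = 0.137931
Lp = 105.6 + 10*log10(0.137931) = 96.997 dB


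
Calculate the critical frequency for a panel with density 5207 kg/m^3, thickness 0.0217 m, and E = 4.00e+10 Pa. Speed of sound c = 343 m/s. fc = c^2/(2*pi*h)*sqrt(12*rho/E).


12*rho/E = 12*5207/4.00e+10 = 1.5621e-06
sqrt(12*rho/E) = sqrt(1.5621e-06) = 0.00124984
c^2/(2*pi*h) = 343^2/(2*pi*0.0217) = 862876
fc = 862876 * 0.00124984 = 1078.5 Hz


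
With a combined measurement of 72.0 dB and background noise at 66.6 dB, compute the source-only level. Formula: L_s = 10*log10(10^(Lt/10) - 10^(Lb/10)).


10^(72.0/10) = 1.58489e+07
10^(66.6/10) = 4.57088e+06
Difference = 1.58489e+07 - 4.57088e+06 = 1.1278e+07
L_source = 10*log10(1.1278e+07) = 70.522 dB


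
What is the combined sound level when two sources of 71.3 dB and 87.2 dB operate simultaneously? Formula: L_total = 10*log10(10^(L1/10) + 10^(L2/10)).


10^(71.3/10) = 1.34896e+07
10^(87.2/10) = 5.24807e+08
Sum = 1.34896e+07 + 5.24807e+08 = 5.38297e+08
L_total = 10*log10(5.38297e+08) = 87.31 dB


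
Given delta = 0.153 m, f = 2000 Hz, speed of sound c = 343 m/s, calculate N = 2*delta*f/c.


N = 2*delta*f/c = 2*delta/lambda, where lambda = c/f
lambda = 343 / 2000 = 0.1715 m
N = 2 * 0.153 / 0.1715 = 1.7843


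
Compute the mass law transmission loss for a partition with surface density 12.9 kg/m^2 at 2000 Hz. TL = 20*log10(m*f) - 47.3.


m * f = 12.9 * 2000 = 25800
20*log10(25800) = 88.2324 dB
TL = 88.2324 - 47.3 = 40.932 dB


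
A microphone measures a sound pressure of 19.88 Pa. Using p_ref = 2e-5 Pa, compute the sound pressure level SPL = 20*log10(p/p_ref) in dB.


p / p_ref = 19.88 / 2e-5 = 994000
SPL = 20 * log10(994000) = 119.95 dB


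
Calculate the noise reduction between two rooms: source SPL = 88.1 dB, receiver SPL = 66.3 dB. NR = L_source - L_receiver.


NR = L_source - L_receiver (difference between source and receiving room levels)
NR = 88.1 - 66.3 = 21.8 dB


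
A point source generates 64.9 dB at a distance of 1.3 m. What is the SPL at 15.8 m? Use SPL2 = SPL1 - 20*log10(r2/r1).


r2/r1 = 15.8/1.3 = 12.1538
Correction = 20*log10(12.1538) = 21.6942 dB
SPL2 = 64.9 - 21.6942 = 43.206 dB


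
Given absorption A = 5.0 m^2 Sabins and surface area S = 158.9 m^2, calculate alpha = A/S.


Absorption coefficient = absorbed power / incident power
alpha = A / S = 5.0 / 158.9 = 0.031466


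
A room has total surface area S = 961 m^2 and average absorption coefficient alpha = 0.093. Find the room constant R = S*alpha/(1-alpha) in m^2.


R = 961 * 0.093 / (1 - 0.093) = 98.537 m^2


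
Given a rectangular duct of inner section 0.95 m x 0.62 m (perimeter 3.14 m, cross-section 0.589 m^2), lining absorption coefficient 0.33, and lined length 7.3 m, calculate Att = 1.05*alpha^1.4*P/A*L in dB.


alpha^1.4 = 0.33^1.4 = 0.211797
Attenuation rate = 1.05 * alpha^1.4 * P / A
= 1.05 * 0.211797 * 3.14 / 0.589 = 1.18556 dB/m
Total Att = 1.18556 * 7.3 = 8.6546 dB


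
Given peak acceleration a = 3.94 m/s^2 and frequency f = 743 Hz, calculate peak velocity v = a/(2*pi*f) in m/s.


omega = 2*pi*f = 2*pi*743 = 4668.41 rad/s
v = a / omega = 3.94 / 4668.41 = 0.00084397 m/s


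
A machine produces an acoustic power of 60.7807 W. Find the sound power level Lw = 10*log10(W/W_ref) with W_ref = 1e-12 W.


W / W_ref = 60.7807 / 1e-12 = 6.07807e+13
Lw = 10 * log10(6.07807e+13) = 137.84 dB


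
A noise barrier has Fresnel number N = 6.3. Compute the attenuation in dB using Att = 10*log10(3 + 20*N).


3 + 20*N = 3 + 20*6.3 = 129
Att = 10*log10(129) = 21.106 dB


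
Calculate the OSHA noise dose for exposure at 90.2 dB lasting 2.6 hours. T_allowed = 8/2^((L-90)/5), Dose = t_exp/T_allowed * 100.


T_allowed = 8 / 2^((90.2 - 90)/5) = 7.78124 hr
Dose = 2.6 / 7.78124 * 100 = 33.414 %


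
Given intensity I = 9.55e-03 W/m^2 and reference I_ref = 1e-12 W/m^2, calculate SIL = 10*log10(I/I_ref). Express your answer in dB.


I / I_ref = 9.55e-03 / 1e-12 = 9.55e+09
SIL = 10 * log10(9.55e+09) = 99.8 dB


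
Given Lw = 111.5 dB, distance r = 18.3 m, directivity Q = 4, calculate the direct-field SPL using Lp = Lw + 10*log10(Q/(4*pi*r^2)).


4*pi*r^2 = 4*pi*18.3^2 = 4208.35 m^2
Q / (4*pi*r^2) = 4 / 4208.35 = 0.000950491
Lp = 111.5 + 10*log10(0.000950491) = 81.279 dB


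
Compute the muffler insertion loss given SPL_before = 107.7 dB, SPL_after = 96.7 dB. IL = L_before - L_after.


Insertion loss = SPL without muffler - SPL with muffler
IL = 107.7 - 96.7 = 11 dB


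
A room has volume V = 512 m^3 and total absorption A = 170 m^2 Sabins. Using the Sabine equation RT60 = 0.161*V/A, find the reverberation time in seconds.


RT60 = 0.161 * 512 / 170 = 0.48489 s


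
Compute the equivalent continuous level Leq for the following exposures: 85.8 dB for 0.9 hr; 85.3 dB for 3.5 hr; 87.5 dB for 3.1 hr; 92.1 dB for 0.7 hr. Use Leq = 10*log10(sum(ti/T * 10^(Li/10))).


T_total = 0.9 + 3.5 + 3.1 + 0.7 = 8.2 hr
(0.9/8.2) * 10^(85.8/10) = 4.17281e+07
(3.5/8.2) * 10^(85.3/10) = 1.44629e+08
(3.1/8.2) * 10^(87.5/10) = 2.12592e+08
(0.7/8.2) * 10^(92.1/10) = 1.38447e+08
Sum = 4.17281e+07 + 1.44629e+08 + 2.12592e+08 + 1.38447e+08 = 5.37396e+08
Leq = 10*log10(5.37396e+08) = 87.303 dB


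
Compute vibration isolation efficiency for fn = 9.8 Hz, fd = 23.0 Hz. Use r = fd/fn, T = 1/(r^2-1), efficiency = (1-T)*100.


r = 23.0 / 9.8 = 2.34694
r^2 - 1 = 2.34694^2 - 1 = 4.50813
T = 1/4.50813 = 0.221821
Efficiency = (1 - 0.221821)*100 = 77.818 %


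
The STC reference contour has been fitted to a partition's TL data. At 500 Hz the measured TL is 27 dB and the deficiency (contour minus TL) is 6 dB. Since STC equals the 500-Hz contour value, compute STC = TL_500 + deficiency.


By ASTM E413, STC = value of the fitted reference contour at 500 Hz.
Contour value at 500 Hz = TL_500 + deficiency = 27 + 6 = 33
STC = 33


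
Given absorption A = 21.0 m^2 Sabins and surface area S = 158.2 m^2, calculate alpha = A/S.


Absorption coefficient = absorbed power / incident power
alpha = A / S = 21.0 / 158.2 = 0.13274


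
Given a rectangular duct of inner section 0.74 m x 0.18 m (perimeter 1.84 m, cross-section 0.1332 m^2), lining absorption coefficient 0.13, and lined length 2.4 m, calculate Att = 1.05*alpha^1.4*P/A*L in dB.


alpha^1.4 = 0.13^1.4 = 0.0574805
Attenuation rate = 1.05 * alpha^1.4 * P / A
= 1.05 * 0.0574805 * 1.84 / 0.1332 = 0.833726 dB/m
Total Att = 0.833726 * 2.4 = 2.0009 dB


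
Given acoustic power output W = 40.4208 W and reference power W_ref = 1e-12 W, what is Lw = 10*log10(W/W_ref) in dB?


W / W_ref = 40.4208 / 1e-12 = 4.04208e+13
Lw = 10 * log10(4.04208e+13) = 136.07 dB


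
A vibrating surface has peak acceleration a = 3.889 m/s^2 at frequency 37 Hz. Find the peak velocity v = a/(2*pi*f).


omega = 2*pi*f = 2*pi*37 = 232.478 rad/s
v = a / omega = 3.889 / 232.478 = 0.016728 m/s


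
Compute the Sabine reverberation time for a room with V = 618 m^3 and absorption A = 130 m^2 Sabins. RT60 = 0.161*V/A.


RT60 = 0.161 * 618 / 130 = 0.76537 s


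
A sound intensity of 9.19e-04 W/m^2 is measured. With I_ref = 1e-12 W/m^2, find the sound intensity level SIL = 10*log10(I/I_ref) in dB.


I / I_ref = 9.19e-04 / 1e-12 = 9.19e+08
SIL = 10 * log10(9.19e+08) = 89.633 dB


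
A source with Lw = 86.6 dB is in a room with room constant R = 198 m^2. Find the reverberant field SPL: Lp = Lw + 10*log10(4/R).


4/R = 4/198 = 0.020202
Lp = 86.6 + 10*log10(0.020202) = 69.654 dB


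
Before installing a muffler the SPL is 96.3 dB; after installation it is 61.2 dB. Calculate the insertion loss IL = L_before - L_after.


Insertion loss = SPL without muffler - SPL with muffler
IL = 96.3 - 61.2 = 35.1 dB


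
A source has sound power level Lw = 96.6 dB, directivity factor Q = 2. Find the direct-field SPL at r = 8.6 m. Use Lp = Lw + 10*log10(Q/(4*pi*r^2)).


4*pi*r^2 = 4*pi*8.6^2 = 929.409 m^2
Q / (4*pi*r^2) = 2 / 929.409 = 0.00215191
Lp = 96.6 + 10*log10(0.00215191) = 69.928 dB


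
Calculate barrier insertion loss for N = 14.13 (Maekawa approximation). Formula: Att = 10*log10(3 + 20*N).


3 + 20*N = 3 + 20*14.13 = 285.6
Att = 10*log10(285.6) = 24.558 dB


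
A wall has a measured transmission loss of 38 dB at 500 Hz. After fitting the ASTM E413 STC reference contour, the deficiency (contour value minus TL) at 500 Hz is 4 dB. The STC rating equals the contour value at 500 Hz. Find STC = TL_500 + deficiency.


By ASTM E413, STC = value of the fitted reference contour at 500 Hz.
Contour value at 500 Hz = TL_500 + deficiency = 38 + 4 = 42
STC = 42


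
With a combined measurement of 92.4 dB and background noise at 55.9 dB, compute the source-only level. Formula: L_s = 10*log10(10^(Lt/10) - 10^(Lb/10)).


10^(92.4/10) = 1.7378e+09
10^(55.9/10) = 389045
Difference = 1.7378e+09 - 389045 = 1.73741e+09
L_source = 10*log10(1.73741e+09) = 92.399 dB


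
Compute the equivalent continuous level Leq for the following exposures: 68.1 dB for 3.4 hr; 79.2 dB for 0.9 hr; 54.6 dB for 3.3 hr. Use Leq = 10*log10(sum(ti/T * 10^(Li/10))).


T_total = 3.4 + 0.9 + 3.3 = 7.6 hr
(3.4/7.6) * 10^(68.1/10) = 2.88845e+06
(0.9/7.6) * 10^(79.2/10) = 9.84983e+06
(3.3/7.6) * 10^(54.6/10) = 125228
Sum = 2.88845e+06 + 9.84983e+06 + 125228 = 1.28635e+07
Leq = 10*log10(1.28635e+07) = 71.094 dB


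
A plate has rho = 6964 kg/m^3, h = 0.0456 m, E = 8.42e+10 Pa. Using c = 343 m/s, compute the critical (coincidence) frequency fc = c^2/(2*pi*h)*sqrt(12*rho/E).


12*rho/E = 12*6964/8.42e+10 = 9.92494e-07
sqrt(12*rho/E) = sqrt(9.92494e-07) = 0.00099624
c^2/(2*pi*h) = 343^2/(2*pi*0.0456) = 410623
fc = 410623 * 0.00099624 = 409.08 Hz


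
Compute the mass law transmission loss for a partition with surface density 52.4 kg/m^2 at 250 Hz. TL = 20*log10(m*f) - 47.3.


m * f = 52.4 * 250 = 13100
20*log10(13100) = 82.3454 dB
TL = 82.3454 - 47.3 = 35.045 dB


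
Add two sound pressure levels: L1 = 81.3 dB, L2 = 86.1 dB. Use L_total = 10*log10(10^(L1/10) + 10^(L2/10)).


10^(81.3/10) = 1.34896e+08
10^(86.1/10) = 4.0738e+08
Sum = 1.34896e+08 + 4.0738e+08 = 5.42276e+08
L_total = 10*log10(5.42276e+08) = 87.342 dB


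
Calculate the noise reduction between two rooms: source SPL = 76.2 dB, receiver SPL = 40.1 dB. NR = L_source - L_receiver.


NR = L_source - L_receiver (difference between source and receiving room levels)
NR = 76.2 - 40.1 = 36.1 dB


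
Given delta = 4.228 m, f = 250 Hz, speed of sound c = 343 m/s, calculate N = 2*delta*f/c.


N = 2*delta*f/c = 2*delta/lambda, where lambda = c/f
lambda = 343 / 250 = 1.372 m
N = 2 * 4.228 / 1.372 = 6.1633


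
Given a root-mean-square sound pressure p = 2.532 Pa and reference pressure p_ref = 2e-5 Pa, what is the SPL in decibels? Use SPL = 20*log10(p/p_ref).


p / p_ref = 2.532 / 2e-5 = 126600
SPL = 20 * log10(126600) = 102.05 dB


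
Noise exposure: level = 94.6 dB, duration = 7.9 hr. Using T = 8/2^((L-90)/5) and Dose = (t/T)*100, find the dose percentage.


T_allowed = 8 / 2^((94.6 - 90)/5) = 4.22807 hr
Dose = 7.9 / 4.22807 * 100 = 186.85 %


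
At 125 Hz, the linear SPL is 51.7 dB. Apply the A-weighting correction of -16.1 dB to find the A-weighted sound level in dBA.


A-weighting table: 125 Hz -> -16.1 dB correction
SPL_A = SPL + correction = 51.7 + (-16.1) = 35.6 dBA


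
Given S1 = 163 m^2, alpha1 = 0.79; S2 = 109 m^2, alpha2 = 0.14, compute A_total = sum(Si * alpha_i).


163 * 0.79 = 128.77
109 * 0.14 = 15.26
A_total = 128.77 + 15.26 = 144.03 m^2


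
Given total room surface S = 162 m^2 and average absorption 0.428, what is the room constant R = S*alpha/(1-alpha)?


R = 162 * 0.428 / (1 - 0.428) = 121.22 m^2


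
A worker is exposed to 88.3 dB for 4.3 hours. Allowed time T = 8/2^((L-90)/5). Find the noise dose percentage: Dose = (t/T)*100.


T_allowed = 8 / 2^((88.3 - 90)/5) = 10.1261 hr
Dose = 4.3 / 10.1261 * 100 = 42.465 %


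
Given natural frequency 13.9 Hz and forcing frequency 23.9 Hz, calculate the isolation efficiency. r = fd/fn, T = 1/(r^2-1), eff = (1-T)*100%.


r = 23.9 / 13.9 = 1.71942
r^2 - 1 = 1.71942^2 - 1 = 1.95641
T = 1/1.95641 = 0.51114
Efficiency = (1 - 0.51114)*100 = 48.886 %


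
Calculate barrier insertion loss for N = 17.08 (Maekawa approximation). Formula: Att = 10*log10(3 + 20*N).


3 + 20*N = 3 + 20*17.08 = 344.6
Att = 10*log10(344.6) = 25.373 dB


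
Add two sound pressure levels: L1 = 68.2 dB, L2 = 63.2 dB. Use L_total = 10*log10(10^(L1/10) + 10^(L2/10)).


10^(68.2/10) = 6.60693e+06
10^(63.2/10) = 2.0893e+06
Sum = 6.60693e+06 + 2.0893e+06 = 8.69623e+06
L_total = 10*log10(8.69623e+06) = 69.393 dB


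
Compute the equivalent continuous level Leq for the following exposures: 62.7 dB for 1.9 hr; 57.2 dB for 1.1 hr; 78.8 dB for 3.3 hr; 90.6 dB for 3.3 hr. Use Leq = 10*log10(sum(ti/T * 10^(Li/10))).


T_total = 1.9 + 1.1 + 3.3 + 3.3 = 9.6 hr
(1.9/9.6) * 10^(62.7/10) = 368538
(1.1/9.6) * 10^(57.2/10) = 60134.2
(3.3/9.6) * 10^(78.8/10) = 2.60761e+07
(3.3/9.6) * 10^(90.6/10) = 3.94678e+08
Sum = 368538 + 60134.2 + 2.60761e+07 + 3.94678e+08 = 4.21183e+08
Leq = 10*log10(4.21183e+08) = 86.245 dB


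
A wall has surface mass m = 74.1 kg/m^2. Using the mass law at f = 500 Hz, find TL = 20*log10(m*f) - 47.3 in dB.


m * f = 74.1 * 500 = 37050
20*log10(37050) = 91.3758 dB
TL = 91.3758 - 47.3 = 44.076 dB


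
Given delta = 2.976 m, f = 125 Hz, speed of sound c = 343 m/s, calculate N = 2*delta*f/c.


N = 2*delta*f/c = 2*delta/lambda, where lambda = c/f
lambda = 343 / 125 = 2.744 m
N = 2 * 2.976 / 2.744 = 2.1691


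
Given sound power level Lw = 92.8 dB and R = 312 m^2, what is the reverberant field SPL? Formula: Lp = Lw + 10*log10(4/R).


4/R = 4/312 = 0.0128205
Lp = 92.8 + 10*log10(0.0128205) = 73.879 dB


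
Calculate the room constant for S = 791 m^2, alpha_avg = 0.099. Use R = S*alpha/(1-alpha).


R = 791 * 0.099 / (1 - 0.099) = 86.913 m^2


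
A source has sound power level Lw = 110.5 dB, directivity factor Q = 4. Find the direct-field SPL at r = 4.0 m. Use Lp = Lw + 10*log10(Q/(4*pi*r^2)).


4*pi*r^2 = 4*pi*4.0^2 = 201.062 m^2
Q / (4*pi*r^2) = 4 / 201.062 = 0.0198944
Lp = 110.5 + 10*log10(0.0198944) = 93.487 dB


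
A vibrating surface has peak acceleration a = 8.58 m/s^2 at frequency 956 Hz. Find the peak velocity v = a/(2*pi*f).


omega = 2*pi*f = 2*pi*956 = 6006.73 rad/s
v = a / omega = 8.58 / 6006.73 = 0.0014284 m/s


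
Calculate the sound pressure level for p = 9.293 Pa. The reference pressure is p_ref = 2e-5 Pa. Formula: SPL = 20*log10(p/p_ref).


p / p_ref = 9.293 / 2e-5 = 464650
SPL = 20 * log10(464650) = 113.34 dB


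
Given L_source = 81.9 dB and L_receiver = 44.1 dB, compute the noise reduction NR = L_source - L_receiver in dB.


NR = L_source - L_receiver (difference between source and receiving room levels)
NR = 81.9 - 44.1 = 37.8 dB


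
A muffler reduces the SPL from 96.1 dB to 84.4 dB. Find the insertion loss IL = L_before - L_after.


Insertion loss = SPL without muffler - SPL with muffler
IL = 96.1 - 84.4 = 11.7 dB


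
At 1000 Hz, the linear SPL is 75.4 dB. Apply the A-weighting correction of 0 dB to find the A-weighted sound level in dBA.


A-weighting table: 1000 Hz -> 0 dB correction
SPL_A = SPL + correction = 75.4 + (0) = 75.4 dBA


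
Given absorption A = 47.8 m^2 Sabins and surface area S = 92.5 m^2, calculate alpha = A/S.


Absorption coefficient = absorbed power / incident power
alpha = A / S = 47.8 / 92.5 = 0.51676


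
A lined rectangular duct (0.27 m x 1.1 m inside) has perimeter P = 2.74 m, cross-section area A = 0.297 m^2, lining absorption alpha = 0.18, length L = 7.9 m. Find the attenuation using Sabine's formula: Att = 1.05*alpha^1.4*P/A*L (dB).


alpha^1.4 = 0.18^1.4 = 0.0906529
Attenuation rate = 1.05 * alpha^1.4 * P / A
= 1.05 * 0.0906529 * 2.74 / 0.297 = 0.878143 dB/m
Total Att = 0.878143 * 7.9 = 6.9373 dB


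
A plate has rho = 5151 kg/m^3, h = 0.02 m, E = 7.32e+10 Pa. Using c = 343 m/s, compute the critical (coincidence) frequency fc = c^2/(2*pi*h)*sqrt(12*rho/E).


12*rho/E = 12*5151/7.32e+10 = 8.44426e-07
sqrt(12*rho/E) = sqrt(8.44426e-07) = 0.000918927
c^2/(2*pi*h) = 343^2/(2*pi*0.02) = 936221
fc = 936221 * 0.000918927 = 860.32 Hz


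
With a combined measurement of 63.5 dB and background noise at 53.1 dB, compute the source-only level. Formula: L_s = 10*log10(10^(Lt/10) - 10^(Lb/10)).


10^(63.5/10) = 2.23872e+06
10^(53.1/10) = 204174
Difference = 2.23872e+06 - 204174 = 2.03455e+06
L_source = 10*log10(2.03455e+06) = 63.085 dB


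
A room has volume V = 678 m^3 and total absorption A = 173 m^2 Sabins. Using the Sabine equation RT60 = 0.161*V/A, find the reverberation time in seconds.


RT60 = 0.161 * 678 / 173 = 0.63097 s


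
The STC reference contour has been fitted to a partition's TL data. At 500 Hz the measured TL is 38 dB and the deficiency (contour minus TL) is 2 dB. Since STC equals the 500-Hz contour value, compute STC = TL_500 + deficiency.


By ASTM E413, STC = value of the fitted reference contour at 500 Hz.
Contour value at 500 Hz = TL_500 + deficiency = 38 + 2 = 40
STC = 40


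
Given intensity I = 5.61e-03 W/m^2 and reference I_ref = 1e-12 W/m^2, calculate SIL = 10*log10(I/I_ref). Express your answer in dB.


I / I_ref = 5.61e-03 / 1e-12 = 5.61e+09
SIL = 10 * log10(5.61e+09) = 97.49 dB


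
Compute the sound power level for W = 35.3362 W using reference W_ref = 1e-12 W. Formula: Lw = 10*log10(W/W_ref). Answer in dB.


W / W_ref = 35.3362 / 1e-12 = 3.53362e+13
Lw = 10 * log10(3.53362e+13) = 135.48 dB


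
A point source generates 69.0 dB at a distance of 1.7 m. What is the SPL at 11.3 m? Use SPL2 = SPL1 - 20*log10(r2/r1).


r2/r1 = 11.3/1.7 = 6.64706
Correction = 20*log10(6.64706) = 16.4526 dB
SPL2 = 69.0 - 16.4526 = 52.547 dB


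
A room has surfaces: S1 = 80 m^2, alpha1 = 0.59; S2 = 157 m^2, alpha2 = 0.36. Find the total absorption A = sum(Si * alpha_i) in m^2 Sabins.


80 * 0.59 = 47.2
157 * 0.36 = 56.52
A_total = 47.2 + 56.52 = 103.72 m^2


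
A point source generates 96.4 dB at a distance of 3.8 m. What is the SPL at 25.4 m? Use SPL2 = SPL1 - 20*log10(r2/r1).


r2/r1 = 25.4/3.8 = 6.68421
Correction = 20*log10(6.68421) = 16.501 dB
SPL2 = 96.4 - 16.501 = 79.899 dB


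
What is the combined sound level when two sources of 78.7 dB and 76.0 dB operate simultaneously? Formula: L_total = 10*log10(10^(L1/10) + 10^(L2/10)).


10^(78.7/10) = 7.4131e+07
10^(76.0/10) = 3.98107e+07
Sum = 7.4131e+07 + 3.98107e+07 = 1.13942e+08
L_total = 10*log10(1.13942e+08) = 80.567 dB


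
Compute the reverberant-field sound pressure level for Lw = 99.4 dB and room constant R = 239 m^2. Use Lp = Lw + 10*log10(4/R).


4/R = 4/239 = 0.0167364
Lp = 99.4 + 10*log10(0.0167364) = 81.637 dB


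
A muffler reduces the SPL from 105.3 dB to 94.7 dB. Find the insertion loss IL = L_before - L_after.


Insertion loss = SPL without muffler - SPL with muffler
IL = 105.3 - 94.7 = 10.6 dB


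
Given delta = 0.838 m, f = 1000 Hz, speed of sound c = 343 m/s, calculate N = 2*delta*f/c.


N = 2*delta*f/c = 2*delta/lambda, where lambda = c/f
lambda = 343 / 1000 = 0.343 m
N = 2 * 0.838 / 0.343 = 4.8863


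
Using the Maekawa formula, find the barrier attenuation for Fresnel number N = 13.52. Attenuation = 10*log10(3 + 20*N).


3 + 20*N = 3 + 20*13.52 = 273.4
Att = 10*log10(273.4) = 24.368 dB


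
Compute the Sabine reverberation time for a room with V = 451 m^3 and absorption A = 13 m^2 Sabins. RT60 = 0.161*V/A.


RT60 = 0.161 * 451 / 13 = 5.5855 s


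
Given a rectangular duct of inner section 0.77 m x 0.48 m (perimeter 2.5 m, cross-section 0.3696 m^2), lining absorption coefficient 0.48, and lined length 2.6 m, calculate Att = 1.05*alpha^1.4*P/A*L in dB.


alpha^1.4 = 0.48^1.4 = 0.35788
Attenuation rate = 1.05 * alpha^1.4 * P / A
= 1.05 * 0.35788 * 2.5 / 0.3696 = 2.54176 dB/m
Total Att = 2.54176 * 2.6 = 6.6086 dB


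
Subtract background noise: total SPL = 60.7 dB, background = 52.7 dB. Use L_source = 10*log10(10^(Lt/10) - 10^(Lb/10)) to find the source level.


10^(60.7/10) = 1.1749e+06
10^(52.7/10) = 186209
Difference = 1.1749e+06 - 186209 = 988691
L_source = 10*log10(988691) = 59.951 dB


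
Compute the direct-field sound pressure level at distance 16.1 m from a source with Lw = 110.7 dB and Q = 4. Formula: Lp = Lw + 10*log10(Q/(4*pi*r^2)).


4*pi*r^2 = 4*pi*16.1^2 = 3257.33 m^2
Q / (4*pi*r^2) = 4 / 3257.33 = 0.001228
Lp = 110.7 + 10*log10(0.001228) = 81.592 dB


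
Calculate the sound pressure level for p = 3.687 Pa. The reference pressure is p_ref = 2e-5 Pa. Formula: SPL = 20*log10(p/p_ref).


p / p_ref = 3.687 / 2e-5 = 184350
SPL = 20 * log10(184350) = 105.31 dB


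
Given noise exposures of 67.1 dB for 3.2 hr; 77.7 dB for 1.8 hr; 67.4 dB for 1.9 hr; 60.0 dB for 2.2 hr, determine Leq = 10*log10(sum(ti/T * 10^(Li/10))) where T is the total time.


T_total = 3.2 + 1.8 + 1.9 + 2.2 = 9.1 hr
(3.2/9.1) * 10^(67.1/10) = 1.80347e+06
(1.8/9.1) * 10^(77.7/10) = 1.16475e+07
(1.9/9.1) * 10^(67.4/10) = 1.14739e+06
(2.2/9.1) * 10^(60.0/10) = 241758
Sum = 1.80347e+06 + 1.16475e+07 + 1.14739e+06 + 241758 = 1.48401e+07
Leq = 10*log10(1.48401e+07) = 71.714 dB


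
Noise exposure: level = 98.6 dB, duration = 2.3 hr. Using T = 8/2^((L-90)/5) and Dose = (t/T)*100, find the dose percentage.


T_allowed = 8 / 2^((98.6 - 90)/5) = 2.42839 hr
Dose = 2.3 / 2.42839 * 100 = 94.713 %


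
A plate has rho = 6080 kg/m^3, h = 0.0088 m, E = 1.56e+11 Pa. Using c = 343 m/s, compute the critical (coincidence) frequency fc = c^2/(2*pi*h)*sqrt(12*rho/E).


12*rho/E = 12*6080/1.56e+11 = 4.67692e-07
sqrt(12*rho/E) = sqrt(4.67692e-07) = 0.00068388
c^2/(2*pi*h) = 343^2/(2*pi*0.0088) = 2.12777e+06
fc = 2.12777e+06 * 0.00068388 = 1455.1 Hz


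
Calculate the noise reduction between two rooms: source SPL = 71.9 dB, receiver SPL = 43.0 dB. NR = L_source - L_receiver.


NR = L_source - L_receiver (difference between source and receiving room levels)
NR = 71.9 - 43.0 = 28.9 dB


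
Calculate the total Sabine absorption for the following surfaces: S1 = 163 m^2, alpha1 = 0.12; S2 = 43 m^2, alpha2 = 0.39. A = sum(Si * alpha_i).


163 * 0.12 = 19.56
43 * 0.39 = 16.77
A_total = 19.56 + 16.77 = 36.33 m^2


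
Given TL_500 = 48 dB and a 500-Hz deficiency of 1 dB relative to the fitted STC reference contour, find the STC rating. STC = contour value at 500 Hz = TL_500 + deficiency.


By ASTM E413, STC = value of the fitted reference contour at 500 Hz.
Contour value at 500 Hz = TL_500 + deficiency = 48 + 1 = 49
STC = 49


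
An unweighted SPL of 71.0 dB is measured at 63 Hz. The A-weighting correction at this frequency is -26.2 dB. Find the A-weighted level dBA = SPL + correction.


A-weighting table: 63 Hz -> -26.2 dB correction
SPL_A = SPL + correction = 71.0 + (-26.2) = 44.8 dBA


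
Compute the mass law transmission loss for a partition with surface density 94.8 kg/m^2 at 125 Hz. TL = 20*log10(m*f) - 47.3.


m * f = 94.8 * 125 = 11850
20*log10(11850) = 81.4744 dB
TL = 81.4744 - 47.3 = 34.174 dB


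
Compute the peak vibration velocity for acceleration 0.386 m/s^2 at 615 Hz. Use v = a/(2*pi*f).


omega = 2*pi*f = 2*pi*615 = 3864.16 rad/s
v = a / omega = 0.386 / 3864.16 = 9.9892e-05 m/s


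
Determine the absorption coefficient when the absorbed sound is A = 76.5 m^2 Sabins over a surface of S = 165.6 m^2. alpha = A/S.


Absorption coefficient = absorbed power / incident power
alpha = A / S = 76.5 / 165.6 = 0.46196


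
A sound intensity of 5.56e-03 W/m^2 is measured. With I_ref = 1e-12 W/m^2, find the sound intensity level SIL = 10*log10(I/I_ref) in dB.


I / I_ref = 5.56e-03 / 1e-12 = 5.56e+09
SIL = 10 * log10(5.56e+09) = 97.451 dB


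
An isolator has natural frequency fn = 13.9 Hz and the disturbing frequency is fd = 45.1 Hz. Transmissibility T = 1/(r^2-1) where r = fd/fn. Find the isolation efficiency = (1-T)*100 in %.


r = 45.1 / 13.9 = 3.2446
r^2 - 1 = 3.2446^2 - 1 = 9.52743
T = 1/9.52743 = 0.10496
Efficiency = (1 - 0.10496)*100 = 89.504 %


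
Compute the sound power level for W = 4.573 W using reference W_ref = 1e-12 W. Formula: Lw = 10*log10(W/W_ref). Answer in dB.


W / W_ref = 4.573 / 1e-12 = 4.573e+12
Lw = 10 * log10(4.573e+12) = 126.6 dB


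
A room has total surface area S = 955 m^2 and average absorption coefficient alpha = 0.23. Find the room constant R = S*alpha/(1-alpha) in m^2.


R = 955 * 0.23 / (1 - 0.23) = 285.26 m^2


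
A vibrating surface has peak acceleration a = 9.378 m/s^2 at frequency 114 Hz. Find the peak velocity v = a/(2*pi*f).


omega = 2*pi*f = 2*pi*114 = 716.283 rad/s
v = a / omega = 9.378 / 716.283 = 0.013093 m/s


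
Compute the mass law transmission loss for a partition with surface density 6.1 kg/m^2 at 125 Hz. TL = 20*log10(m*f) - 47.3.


m * f = 6.1 * 125 = 762.5
20*log10(762.5) = 57.6448 dB
TL = 57.6448 - 47.3 = 10.345 dB


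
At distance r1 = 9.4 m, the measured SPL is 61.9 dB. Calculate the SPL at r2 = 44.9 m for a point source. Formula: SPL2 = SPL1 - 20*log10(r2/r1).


r2/r1 = 44.9/9.4 = 4.7766
Correction = 20*log10(4.7766) = 13.5824 dB
SPL2 = 61.9 - 13.5824 = 48.318 dB


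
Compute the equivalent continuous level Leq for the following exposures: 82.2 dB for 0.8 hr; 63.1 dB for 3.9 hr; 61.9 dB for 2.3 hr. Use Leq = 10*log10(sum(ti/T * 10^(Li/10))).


T_total = 0.8 + 3.9 + 2.3 = 7.0 hr
(0.8/7.0) * 10^(82.2/10) = 1.89667e+07
(3.9/7.0) * 10^(63.1/10) = 1.13754e+06
(2.3/7.0) * 10^(61.9/10) = 508897
Sum = 1.89667e+07 + 1.13754e+06 + 508897 = 2.06131e+07
Leq = 10*log10(2.06131e+07) = 73.141 dB


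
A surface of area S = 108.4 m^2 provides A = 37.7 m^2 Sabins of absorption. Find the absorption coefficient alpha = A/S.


Absorption coefficient = absorbed power / incident power
alpha = A / S = 37.7 / 108.4 = 0.34779


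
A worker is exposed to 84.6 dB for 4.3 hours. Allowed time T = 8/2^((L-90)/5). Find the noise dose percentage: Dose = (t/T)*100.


T_allowed = 8 / 2^((84.6 - 90)/5) = 16.9123 hr
Dose = 4.3 / 16.9123 * 100 = 25.425 %


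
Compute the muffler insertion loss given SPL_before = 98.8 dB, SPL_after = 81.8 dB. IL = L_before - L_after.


Insertion loss = SPL without muffler - SPL with muffler
IL = 98.8 - 81.8 = 17 dB


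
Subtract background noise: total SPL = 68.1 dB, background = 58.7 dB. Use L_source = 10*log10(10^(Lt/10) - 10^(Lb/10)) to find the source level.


10^(68.1/10) = 6.45654e+06
10^(58.7/10) = 741310
Difference = 6.45654e+06 - 741310 = 5.71523e+06
L_source = 10*log10(5.71523e+06) = 67.57 dB


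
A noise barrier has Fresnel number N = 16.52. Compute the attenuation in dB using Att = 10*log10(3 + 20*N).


3 + 20*N = 3 + 20*16.52 = 333.4
Att = 10*log10(333.4) = 25.23 dB


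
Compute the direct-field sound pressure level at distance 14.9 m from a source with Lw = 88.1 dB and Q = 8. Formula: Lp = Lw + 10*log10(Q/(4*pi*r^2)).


4*pi*r^2 = 4*pi*14.9^2 = 2789.86 m^2
Q / (4*pi*r^2) = 8 / 2789.86 = 0.00286753
Lp = 88.1 + 10*log10(0.00286753) = 62.675 dB


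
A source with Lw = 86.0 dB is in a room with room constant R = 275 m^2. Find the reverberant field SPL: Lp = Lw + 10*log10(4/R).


4/R = 4/275 = 0.0145455
Lp = 86.0 + 10*log10(0.0145455) = 67.627 dB


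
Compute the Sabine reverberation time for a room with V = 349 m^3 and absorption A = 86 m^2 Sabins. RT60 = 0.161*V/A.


RT60 = 0.161 * 349 / 86 = 0.65336 s


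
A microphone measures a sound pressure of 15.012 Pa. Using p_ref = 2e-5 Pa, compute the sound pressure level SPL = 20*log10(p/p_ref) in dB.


p / p_ref = 15.012 / 2e-5 = 750600
SPL = 20 * log10(750600) = 117.51 dB


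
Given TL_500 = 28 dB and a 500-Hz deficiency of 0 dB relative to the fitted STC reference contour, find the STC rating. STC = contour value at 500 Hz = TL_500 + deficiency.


By ASTM E413, STC = value of the fitted reference contour at 500 Hz.
Contour value at 500 Hz = TL_500 + deficiency = 28 + 0 = 28
STC = 28


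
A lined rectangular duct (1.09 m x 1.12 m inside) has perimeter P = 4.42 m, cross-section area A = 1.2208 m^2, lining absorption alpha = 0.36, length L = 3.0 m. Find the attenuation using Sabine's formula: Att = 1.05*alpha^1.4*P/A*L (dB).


alpha^1.4 = 0.36^1.4 = 0.239234
Attenuation rate = 1.05 * alpha^1.4 * P / A
= 1.05 * 0.239234 * 4.42 / 1.2208 = 0.909473 dB/m
Total Att = 0.909473 * 3.0 = 2.7284 dB


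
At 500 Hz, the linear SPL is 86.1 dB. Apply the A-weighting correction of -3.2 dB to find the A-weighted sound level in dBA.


A-weighting table: 500 Hz -> -3.2 dB correction
SPL_A = SPL + correction = 86.1 + (-3.2) = 82.9 dBA


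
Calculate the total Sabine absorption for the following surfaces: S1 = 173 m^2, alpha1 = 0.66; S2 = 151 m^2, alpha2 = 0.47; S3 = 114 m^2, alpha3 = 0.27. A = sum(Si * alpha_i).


173 * 0.66 = 114.18
151 * 0.47 = 70.97
114 * 0.27 = 30.78
A_total = 114.18 + 70.97 + 30.78 = 215.93 m^2


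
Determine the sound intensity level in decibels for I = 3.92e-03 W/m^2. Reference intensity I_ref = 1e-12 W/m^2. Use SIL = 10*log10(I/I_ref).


I / I_ref = 3.92e-03 / 1e-12 = 3.92e+09
SIL = 10 * log10(3.92e+09) = 95.933 dB


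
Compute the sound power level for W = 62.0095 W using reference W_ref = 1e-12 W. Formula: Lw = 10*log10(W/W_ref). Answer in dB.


W / W_ref = 62.0095 / 1e-12 = 6.20095e+13
Lw = 10 * log10(6.20095e+13) = 137.92 dB


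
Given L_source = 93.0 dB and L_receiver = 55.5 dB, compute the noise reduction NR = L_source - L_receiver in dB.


NR = L_source - L_receiver (difference between source and receiving room levels)
NR = 93.0 - 55.5 = 37.5 dB


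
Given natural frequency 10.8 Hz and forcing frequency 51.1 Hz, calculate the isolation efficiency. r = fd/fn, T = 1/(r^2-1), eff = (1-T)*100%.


r = 51.1 / 10.8 = 4.73148
r^2 - 1 = 4.73148^2 - 1 = 21.3869
T = 1/21.3869 = 0.0467576
Efficiency = (1 - 0.0467576)*100 = 95.324 %


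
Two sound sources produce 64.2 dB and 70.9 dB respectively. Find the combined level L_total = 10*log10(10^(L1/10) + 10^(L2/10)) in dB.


10^(64.2/10) = 2.63027e+06
10^(70.9/10) = 1.23027e+07
Sum = 2.63027e+06 + 1.23027e+07 = 1.4933e+07
L_total = 10*log10(1.4933e+07) = 71.741 dB


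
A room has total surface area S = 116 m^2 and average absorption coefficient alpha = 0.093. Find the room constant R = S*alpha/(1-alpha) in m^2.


R = 116 * 0.093 / (1 - 0.093) = 11.894 m^2


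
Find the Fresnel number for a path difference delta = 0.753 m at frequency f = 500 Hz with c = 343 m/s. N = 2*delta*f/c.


N = 2*delta*f/c = 2*delta/lambda, where lambda = c/f
lambda = 343 / 500 = 0.686 m
N = 2 * 0.753 / 0.686 = 2.1953


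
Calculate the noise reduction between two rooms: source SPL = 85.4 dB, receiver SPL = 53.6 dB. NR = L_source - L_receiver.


NR = L_source - L_receiver (difference between source and receiving room levels)
NR = 85.4 - 53.6 = 31.8 dB


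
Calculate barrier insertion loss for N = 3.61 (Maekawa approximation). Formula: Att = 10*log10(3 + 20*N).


3 + 20*N = 3 + 20*3.61 = 75.2
Att = 10*log10(75.2) = 18.762 dB


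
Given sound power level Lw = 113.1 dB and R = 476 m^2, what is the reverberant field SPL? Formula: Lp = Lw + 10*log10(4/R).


4/R = 4/476 = 0.00840336
Lp = 113.1 + 10*log10(0.00840336) = 92.345 dB


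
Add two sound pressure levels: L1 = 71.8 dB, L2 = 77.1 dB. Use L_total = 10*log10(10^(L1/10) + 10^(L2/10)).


10^(71.8/10) = 1.51356e+07
10^(77.1/10) = 5.12861e+07
Sum = 1.51356e+07 + 5.12861e+07 = 6.64217e+07
L_total = 10*log10(6.64217e+07) = 78.223 dB


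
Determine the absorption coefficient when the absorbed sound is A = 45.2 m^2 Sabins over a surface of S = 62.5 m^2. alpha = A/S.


Absorption coefficient = absorbed power / incident power
alpha = A / S = 45.2 / 62.5 = 0.7232


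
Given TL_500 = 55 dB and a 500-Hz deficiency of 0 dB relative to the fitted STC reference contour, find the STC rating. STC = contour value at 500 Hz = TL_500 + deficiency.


By ASTM E413, STC = value of the fitted reference contour at 500 Hz.
Contour value at 500 Hz = TL_500 + deficiency = 55 + 0 = 55
STC = 55


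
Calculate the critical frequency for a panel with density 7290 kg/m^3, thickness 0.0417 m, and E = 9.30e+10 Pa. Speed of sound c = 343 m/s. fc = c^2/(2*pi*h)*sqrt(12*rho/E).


12*rho/E = 12*7290/9.30e+10 = 9.40645e-07
sqrt(12*rho/E) = sqrt(9.40645e-07) = 0.000969869
c^2/(2*pi*h) = 343^2/(2*pi*0.0417) = 449027
fc = 449027 * 0.000969869 = 435.5 Hz
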